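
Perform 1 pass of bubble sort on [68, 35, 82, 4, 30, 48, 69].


Initial: [68, 35, 82, 4, 30, 48, 69]
Pass 1: [35, 68, 4, 30, 48, 69, 82] (5 swaps)

After 1 pass: [35, 68, 4, 30, 48, 69, 82]


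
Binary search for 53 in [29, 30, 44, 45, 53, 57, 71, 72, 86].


Step 1: lo=0, hi=8, mid=4, val=53

Found at index 4


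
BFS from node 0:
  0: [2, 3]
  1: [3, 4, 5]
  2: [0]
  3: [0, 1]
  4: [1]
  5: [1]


Visit 0, enqueue [2, 3]
Visit 2, enqueue []
Visit 3, enqueue [1]
Visit 1, enqueue [4, 5]
Visit 4, enqueue []
Visit 5, enqueue []

BFS order: [0, 2, 3, 1, 4, 5]


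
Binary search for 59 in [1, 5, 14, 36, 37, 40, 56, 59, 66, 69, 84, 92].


Step 1: lo=0, hi=11, mid=5, val=40
Step 2: lo=6, hi=11, mid=8, val=66
Step 3: lo=6, hi=7, mid=6, val=56
Step 4: lo=7, hi=7, mid=7, val=59

Found at index 7


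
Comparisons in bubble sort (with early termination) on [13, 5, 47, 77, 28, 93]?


Algorithm: bubble sort (with early termination)
Input: [13, 5, 47, 77, 28, 93]
Sorted: [5, 13, 28, 47, 77, 93]

12


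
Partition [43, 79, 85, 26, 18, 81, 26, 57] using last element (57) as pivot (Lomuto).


Pivot: 57
  43 <= 57: advance i (no swap)
  26 <= 57: swap -> [43, 26, 85, 79, 18, 81, 26, 57]
  18 <= 57: swap -> [43, 26, 18, 79, 85, 81, 26, 57]
  26 <= 57: swap -> [43, 26, 18, 26, 85, 81, 79, 57]
Place pivot at 4: [43, 26, 18, 26, 57, 81, 79, 85]

Partitioned: [43, 26, 18, 26, 57, 81, 79, 85]


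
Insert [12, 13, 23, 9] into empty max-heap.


Insert 12: [12]
Insert 13: [13, 12]
Insert 23: [23, 12, 13]
Insert 9: [23, 12, 13, 9]

Final heap: [23, 12, 13, 9]


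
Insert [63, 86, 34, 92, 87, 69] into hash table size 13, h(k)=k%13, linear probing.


Insert 63: h=11 -> slot 11
Insert 86: h=8 -> slot 8
Insert 34: h=8, 1 probes -> slot 9
Insert 92: h=1 -> slot 1
Insert 87: h=9, 1 probes -> slot 10
Insert 69: h=4 -> slot 4

Table: [None, 92, None, None, 69, None, None, None, 86, 34, 87, 63, None]


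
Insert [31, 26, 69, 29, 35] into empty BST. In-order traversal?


Insert 31: root
Insert 26: L from 31
Insert 69: R from 31
Insert 29: L from 31 -> R from 26
Insert 35: R from 31 -> L from 69

In-order: [26, 29, 31, 35, 69]


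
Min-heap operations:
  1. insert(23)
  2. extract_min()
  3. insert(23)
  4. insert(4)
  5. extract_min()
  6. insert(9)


insert(23) -> [23]
extract_min()->23, []
insert(23) -> [23]
insert(4) -> [4, 23]
extract_min()->4, [23]
insert(9) -> [9, 23]

Final heap: [9, 23]


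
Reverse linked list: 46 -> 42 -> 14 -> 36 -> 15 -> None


Step 1: curr=46, set curr.next=prev(None) | reversed so far: 46
Step 2: curr=42, set curr.next=prev(46) | reversed so far: 42 -> 46
Step 3: curr=14, set curr.next=prev(42) | reversed so far: 14 -> 42 -> 46
Step 4: curr=36, set curr.next=prev(14) | reversed so far: 36 -> 14 -> 42 -> 46
Step 5: curr=15, set curr.next=prev(36) | reversed so far: 15 -> 36 -> 14 -> 42 -> 46

15 -> 36 -> 14 -> 42 -> 46 -> None


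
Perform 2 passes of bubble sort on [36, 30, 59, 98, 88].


Initial: [36, 30, 59, 98, 88]
Pass 1: [30, 36, 59, 88, 98] (2 swaps)
Pass 2: [30, 36, 59, 88, 98] (0 swaps)

After 2 passes: [30, 36, 59, 88, 98]


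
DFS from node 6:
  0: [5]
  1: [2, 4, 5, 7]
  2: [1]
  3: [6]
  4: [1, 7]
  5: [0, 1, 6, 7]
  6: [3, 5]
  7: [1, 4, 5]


Visit 6, push [5, 3]
Visit 3, push []
Visit 5, push [7, 1, 0]
Visit 0, push []
Visit 1, push [7, 4, 2]
Visit 2, push []
Visit 4, push [7]
Visit 7, push []

DFS order: [6, 3, 5, 0, 1, 2, 4, 7]


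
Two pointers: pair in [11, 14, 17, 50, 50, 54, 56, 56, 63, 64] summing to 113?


lo=0(11)+hi=9(64)=75
lo=1(14)+hi=9(64)=78
lo=2(17)+hi=9(64)=81
lo=3(50)+hi=9(64)=114
lo=3(50)+hi=8(63)=113

Yes: 50+63=113


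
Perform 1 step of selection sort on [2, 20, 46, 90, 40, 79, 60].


Initial: [2, 20, 46, 90, 40, 79, 60]
Step 1: min=2 at 0
  Swap: [2, 20, 46, 90, 40, 79, 60]

After 1 step: [2, 20, 46, 90, 40, 79, 60]


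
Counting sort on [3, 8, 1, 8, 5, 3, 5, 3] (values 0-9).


Input: [3, 8, 1, 8, 5, 3, 5, 3]
Counts: [0, 1, 0, 3, 0, 2, 0, 0, 2, 0]

Sorted: [1, 3, 3, 3, 5, 5, 8, 8]


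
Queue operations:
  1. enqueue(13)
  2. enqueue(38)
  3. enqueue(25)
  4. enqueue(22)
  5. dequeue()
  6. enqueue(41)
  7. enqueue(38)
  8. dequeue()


enqueue(13) -> [13]
enqueue(38) -> [13, 38]
enqueue(25) -> [13, 38, 25]
enqueue(22) -> [13, 38, 25, 22]
dequeue()->13, [38, 25, 22]
enqueue(41) -> [38, 25, 22, 41]
enqueue(38) -> [38, 25, 22, 41, 38]
dequeue()->38, [25, 22, 41, 38]

Final queue: [25, 22, 41, 38]


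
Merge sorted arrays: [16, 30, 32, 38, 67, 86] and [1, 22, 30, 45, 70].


Take 1 from B
Take 16 from A
Take 22 from B
Take 30 from A
Take 30 from B
Take 32 from A
Take 38 from A
Take 45 from B
Take 67 from A
Take 70 from B

Merged: [1, 16, 22, 30, 30, 32, 38, 45, 67, 70, 86]


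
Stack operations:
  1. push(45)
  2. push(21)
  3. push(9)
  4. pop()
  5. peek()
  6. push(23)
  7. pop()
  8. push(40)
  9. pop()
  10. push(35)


push(45) -> [45]
push(21) -> [45, 21]
push(9) -> [45, 21, 9]
pop()->9, [45, 21]
peek()->21
push(23) -> [45, 21, 23]
pop()->23, [45, 21]
push(40) -> [45, 21, 40]
pop()->40, [45, 21]
push(35) -> [45, 21, 35]

Final stack: [45, 21, 35]


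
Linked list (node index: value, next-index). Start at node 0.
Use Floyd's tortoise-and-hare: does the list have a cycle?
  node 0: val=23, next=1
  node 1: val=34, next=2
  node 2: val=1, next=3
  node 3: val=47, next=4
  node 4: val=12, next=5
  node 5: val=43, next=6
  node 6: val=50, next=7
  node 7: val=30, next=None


Floyd's tortoise (slow, +1) and hare (fast, +2):
  init: slow=0, fast=0
  step 1: slow=1, fast=2
  step 2: slow=2, fast=4
  step 3: slow=3, fast=6
  step 4: fast 6->7->None, no cycle

Cycle: no


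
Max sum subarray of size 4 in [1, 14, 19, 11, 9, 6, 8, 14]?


[0:4]: 45
[1:5]: 53
[2:6]: 45
[3:7]: 34
[4:8]: 37

Max: 53 at [1:5]


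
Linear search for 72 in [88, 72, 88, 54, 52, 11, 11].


i=0: 88!=72
i=1: 72==72 found!

Found at 1, 2 comps


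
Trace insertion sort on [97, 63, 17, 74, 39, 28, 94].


Initial: [97, 63, 17, 74, 39, 28, 94]
Insert 63: [63, 97, 17, 74, 39, 28, 94]
Insert 17: [17, 63, 97, 74, 39, 28, 94]
Insert 74: [17, 63, 74, 97, 39, 28, 94]
Insert 39: [17, 39, 63, 74, 97, 28, 94]
Insert 28: [17, 28, 39, 63, 74, 97, 94]
Insert 94: [17, 28, 39, 63, 74, 94, 97]

Sorted: [17, 28, 39, 63, 74, 94, 97]


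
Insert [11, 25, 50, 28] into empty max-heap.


Insert 11: [11]
Insert 25: [25, 11]
Insert 50: [50, 11, 25]
Insert 28: [50, 28, 25, 11]

Final heap: [50, 28, 25, 11]


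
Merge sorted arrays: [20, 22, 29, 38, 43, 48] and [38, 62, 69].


Take 20 from A
Take 22 from A
Take 29 from A
Take 38 from A
Take 38 from B
Take 43 from A
Take 48 from A

Merged: [20, 22, 29, 38, 38, 43, 48, 62, 69]


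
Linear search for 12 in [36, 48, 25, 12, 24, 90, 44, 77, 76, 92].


i=0: 36!=12
i=1: 48!=12
i=2: 25!=12
i=3: 12==12 found!

Found at 3, 4 comps


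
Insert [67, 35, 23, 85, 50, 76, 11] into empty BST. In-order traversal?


Insert 67: root
Insert 35: L from 67
Insert 23: L from 67 -> L from 35
Insert 85: R from 67
Insert 50: L from 67 -> R from 35
Insert 76: R from 67 -> L from 85
Insert 11: L from 67 -> L from 35 -> L from 23

In-order: [11, 23, 35, 50, 67, 76, 85]


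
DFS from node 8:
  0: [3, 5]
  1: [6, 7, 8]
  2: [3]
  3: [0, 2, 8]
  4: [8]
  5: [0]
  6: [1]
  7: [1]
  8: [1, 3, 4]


Visit 8, push [4, 3, 1]
Visit 1, push [7, 6]
Visit 6, push []
Visit 7, push []
Visit 3, push [2, 0]
Visit 0, push [5]
Visit 5, push []
Visit 2, push []
Visit 4, push []

DFS order: [8, 1, 6, 7, 3, 0, 5, 2, 4]


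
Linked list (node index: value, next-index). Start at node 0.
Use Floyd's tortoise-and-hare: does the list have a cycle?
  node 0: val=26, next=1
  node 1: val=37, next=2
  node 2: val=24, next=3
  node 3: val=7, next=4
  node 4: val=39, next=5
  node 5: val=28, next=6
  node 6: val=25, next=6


Floyd's tortoise (slow, +1) and hare (fast, +2):
  init: slow=0, fast=0
  step 1: slow=1, fast=2
  step 2: slow=2, fast=4
  step 3: slow=3, fast=6
  step 4: slow=4, fast=6
  step 5: slow=5, fast=6
  step 6: slow=6, fast=6
  slow == fast at node 6: cycle detected

Cycle: yes


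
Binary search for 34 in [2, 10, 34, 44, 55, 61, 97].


Step 1: lo=0, hi=6, mid=3, val=44
Step 2: lo=0, hi=2, mid=1, val=10
Step 3: lo=2, hi=2, mid=2, val=34

Found at index 2


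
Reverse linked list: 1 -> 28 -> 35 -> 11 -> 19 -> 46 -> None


Step 1: curr=1, set curr.next=prev(None) | reversed so far: 1
Step 2: curr=28, set curr.next=prev(1) | reversed so far: 28 -> 1
Step 3: curr=35, set curr.next=prev(28) | reversed so far: 35 -> 28 -> 1
Step 4: curr=11, set curr.next=prev(35) | reversed so far: 11 -> 35 -> 28 -> 1
Step 5: curr=19, set curr.next=prev(11) | reversed so far: 19 -> 11 -> 35 -> 28 -> 1
Step 6: curr=46, set curr.next=prev(19) | reversed so far: 46 -> 19 -> 11 -> 35 -> 28 -> 1

46 -> 19 -> 11 -> 35 -> 28 -> 1 -> None


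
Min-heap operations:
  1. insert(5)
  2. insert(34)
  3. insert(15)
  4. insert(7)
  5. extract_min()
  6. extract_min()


insert(5) -> [5]
insert(34) -> [5, 34]
insert(15) -> [5, 34, 15]
insert(7) -> [5, 7, 15, 34]
extract_min()->5, [7, 34, 15]
extract_min()->7, [15, 34]

Final heap: [15, 34]


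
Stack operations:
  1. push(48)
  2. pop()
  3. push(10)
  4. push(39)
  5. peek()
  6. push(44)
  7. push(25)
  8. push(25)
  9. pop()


push(48) -> [48]
pop()->48, []
push(10) -> [10]
push(39) -> [10, 39]
peek()->39
push(44) -> [10, 39, 44]
push(25) -> [10, 39, 44, 25]
push(25) -> [10, 39, 44, 25, 25]
pop()->25, [10, 39, 44, 25]

Final stack: [10, 39, 44, 25]


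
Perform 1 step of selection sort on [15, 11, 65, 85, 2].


Initial: [15, 11, 65, 85, 2]
Step 1: min=2 at 4
  Swap: [2, 11, 65, 85, 15]

After 1 step: [2, 11, 65, 85, 15]


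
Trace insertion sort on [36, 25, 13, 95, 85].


Initial: [36, 25, 13, 95, 85]
Insert 25: [25, 36, 13, 95, 85]
Insert 13: [13, 25, 36, 95, 85]
Insert 95: [13, 25, 36, 95, 85]
Insert 85: [13, 25, 36, 85, 95]

Sorted: [13, 25, 36, 85, 95]


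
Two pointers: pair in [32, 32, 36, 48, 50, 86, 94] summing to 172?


lo=0(32)+hi=6(94)=126
lo=1(32)+hi=6(94)=126
lo=2(36)+hi=6(94)=130
lo=3(48)+hi=6(94)=142
lo=4(50)+hi=6(94)=144
lo=5(86)+hi=6(94)=180

No pair found


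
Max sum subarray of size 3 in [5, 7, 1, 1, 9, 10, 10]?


[0:3]: 13
[1:4]: 9
[2:5]: 11
[3:6]: 20
[4:7]: 29

Max: 29 at [4:7]


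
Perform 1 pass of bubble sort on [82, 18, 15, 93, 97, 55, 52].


Initial: [82, 18, 15, 93, 97, 55, 52]
Pass 1: [18, 15, 82, 93, 55, 52, 97] (4 swaps)

After 1 pass: [18, 15, 82, 93, 55, 52, 97]


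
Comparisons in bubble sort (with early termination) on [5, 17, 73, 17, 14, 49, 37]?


Algorithm: bubble sort (with early termination)
Input: [5, 17, 73, 17, 14, 49, 37]
Sorted: [5, 14, 17, 17, 37, 49, 73]

18


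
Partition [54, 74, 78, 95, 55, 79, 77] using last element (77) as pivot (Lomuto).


Pivot: 77
  54 <= 77: advance i (no swap)
  74 <= 77: advance i (no swap)
  55 <= 77: swap -> [54, 74, 55, 95, 78, 79, 77]
Place pivot at 3: [54, 74, 55, 77, 78, 79, 95]

Partitioned: [54, 74, 55, 77, 78, 79, 95]


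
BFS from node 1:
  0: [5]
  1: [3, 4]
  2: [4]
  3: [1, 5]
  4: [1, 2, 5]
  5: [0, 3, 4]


Visit 1, enqueue [3, 4]
Visit 3, enqueue [5]
Visit 4, enqueue [2]
Visit 5, enqueue [0]
Visit 2, enqueue []
Visit 0, enqueue []

BFS order: [1, 3, 4, 5, 2, 0]


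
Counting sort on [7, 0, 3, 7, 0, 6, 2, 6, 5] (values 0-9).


Input: [7, 0, 3, 7, 0, 6, 2, 6, 5]
Counts: [2, 0, 1, 1, 0, 1, 2, 2, 0, 0]

Sorted: [0, 0, 2, 3, 5, 6, 6, 7, 7]


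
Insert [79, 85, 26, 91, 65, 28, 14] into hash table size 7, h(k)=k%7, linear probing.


Insert 79: h=2 -> slot 2
Insert 85: h=1 -> slot 1
Insert 26: h=5 -> slot 5
Insert 91: h=0 -> slot 0
Insert 65: h=2, 1 probes -> slot 3
Insert 28: h=0, 4 probes -> slot 4
Insert 14: h=0, 6 probes -> slot 6

Table: [91, 85, 79, 65, 28, 26, 14]


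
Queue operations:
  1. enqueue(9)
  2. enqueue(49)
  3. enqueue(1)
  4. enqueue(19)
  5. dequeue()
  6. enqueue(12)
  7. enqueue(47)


enqueue(9) -> [9]
enqueue(49) -> [9, 49]
enqueue(1) -> [9, 49, 1]
enqueue(19) -> [9, 49, 1, 19]
dequeue()->9, [49, 1, 19]
enqueue(12) -> [49, 1, 19, 12]
enqueue(47) -> [49, 1, 19, 12, 47]

Final queue: [49, 1, 19, 12, 47]


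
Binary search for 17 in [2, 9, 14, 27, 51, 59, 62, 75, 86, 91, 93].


Step 1: lo=0, hi=10, mid=5, val=59
Step 2: lo=0, hi=4, mid=2, val=14
Step 3: lo=3, hi=4, mid=3, val=27

Not found


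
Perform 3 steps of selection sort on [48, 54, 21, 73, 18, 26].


Initial: [48, 54, 21, 73, 18, 26]
Step 1: min=18 at 4
  Swap: [18, 54, 21, 73, 48, 26]
Step 2: min=21 at 2
  Swap: [18, 21, 54, 73, 48, 26]
Step 3: min=26 at 5
  Swap: [18, 21, 26, 73, 48, 54]

After 3 steps: [18, 21, 26, 73, 48, 54]


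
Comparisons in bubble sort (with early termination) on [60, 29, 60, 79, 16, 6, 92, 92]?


Algorithm: bubble sort (with early termination)
Input: [60, 29, 60, 79, 16, 6, 92, 92]
Sorted: [6, 16, 29, 60, 60, 79, 92, 92]

27


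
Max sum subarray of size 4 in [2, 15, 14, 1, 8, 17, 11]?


[0:4]: 32
[1:5]: 38
[2:6]: 40
[3:7]: 37

Max: 40 at [2:6]


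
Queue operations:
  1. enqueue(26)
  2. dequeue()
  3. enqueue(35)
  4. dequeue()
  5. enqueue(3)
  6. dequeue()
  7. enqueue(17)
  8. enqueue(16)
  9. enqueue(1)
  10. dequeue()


enqueue(26) -> [26]
dequeue()->26, []
enqueue(35) -> [35]
dequeue()->35, []
enqueue(3) -> [3]
dequeue()->3, []
enqueue(17) -> [17]
enqueue(16) -> [17, 16]
enqueue(1) -> [17, 16, 1]
dequeue()->17, [16, 1]

Final queue: [16, 1]


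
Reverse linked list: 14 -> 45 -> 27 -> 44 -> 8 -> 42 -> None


Step 1: curr=14, set curr.next=prev(None) | reversed so far: 14
Step 2: curr=45, set curr.next=prev(14) | reversed so far: 45 -> 14
Step 3: curr=27, set curr.next=prev(45) | reversed so far: 27 -> 45 -> 14
Step 4: curr=44, set curr.next=prev(27) | reversed so far: 44 -> 27 -> 45 -> 14
Step 5: curr=8, set curr.next=prev(44) | reversed so far: 8 -> 44 -> 27 -> 45 -> 14
Step 6: curr=42, set curr.next=prev(8) | reversed so far: 42 -> 8 -> 44 -> 27 -> 45 -> 14

42 -> 8 -> 44 -> 27 -> 45 -> 14 -> None


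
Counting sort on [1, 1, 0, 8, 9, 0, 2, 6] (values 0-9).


Input: [1, 1, 0, 8, 9, 0, 2, 6]
Counts: [2, 2, 1, 0, 0, 0, 1, 0, 1, 1]

Sorted: [0, 0, 1, 1, 2, 6, 8, 9]


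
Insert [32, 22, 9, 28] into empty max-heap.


Insert 32: [32]
Insert 22: [32, 22]
Insert 9: [32, 22, 9]
Insert 28: [32, 28, 9, 22]

Final heap: [32, 28, 9, 22]


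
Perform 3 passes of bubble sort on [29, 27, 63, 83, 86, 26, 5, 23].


Initial: [29, 27, 63, 83, 86, 26, 5, 23]
Pass 1: [27, 29, 63, 83, 26, 5, 23, 86] (4 swaps)
Pass 2: [27, 29, 63, 26, 5, 23, 83, 86] (3 swaps)
Pass 3: [27, 29, 26, 5, 23, 63, 83, 86] (3 swaps)

After 3 passes: [27, 29, 26, 5, 23, 63, 83, 86]


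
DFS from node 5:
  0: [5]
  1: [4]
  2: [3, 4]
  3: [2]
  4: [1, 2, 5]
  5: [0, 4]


Visit 5, push [4, 0]
Visit 0, push []
Visit 4, push [2, 1]
Visit 1, push []
Visit 2, push [3]
Visit 3, push []

DFS order: [5, 0, 4, 1, 2, 3]


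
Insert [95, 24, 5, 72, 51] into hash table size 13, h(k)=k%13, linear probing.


Insert 95: h=4 -> slot 4
Insert 24: h=11 -> slot 11
Insert 5: h=5 -> slot 5
Insert 72: h=7 -> slot 7
Insert 51: h=12 -> slot 12

Table: [None, None, None, None, 95, 5, None, 72, None, None, None, 24, 51]


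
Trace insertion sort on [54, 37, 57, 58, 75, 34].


Initial: [54, 37, 57, 58, 75, 34]
Insert 37: [37, 54, 57, 58, 75, 34]
Insert 57: [37, 54, 57, 58, 75, 34]
Insert 58: [37, 54, 57, 58, 75, 34]
Insert 75: [37, 54, 57, 58, 75, 34]
Insert 34: [34, 37, 54, 57, 58, 75]

Sorted: [34, 37, 54, 57, 58, 75]


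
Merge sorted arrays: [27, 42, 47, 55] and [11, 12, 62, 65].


Take 11 from B
Take 12 from B
Take 27 from A
Take 42 from A
Take 47 from A
Take 55 from A

Merged: [11, 12, 27, 42, 47, 55, 62, 65]


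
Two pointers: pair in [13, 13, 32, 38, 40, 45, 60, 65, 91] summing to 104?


lo=0(13)+hi=8(91)=104

Yes: 13+91=104


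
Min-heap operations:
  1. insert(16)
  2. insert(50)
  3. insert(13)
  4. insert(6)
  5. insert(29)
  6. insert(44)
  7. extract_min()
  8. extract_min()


insert(16) -> [16]
insert(50) -> [16, 50]
insert(13) -> [13, 50, 16]
insert(6) -> [6, 13, 16, 50]
insert(29) -> [6, 13, 16, 50, 29]
insert(44) -> [6, 13, 16, 50, 29, 44]
extract_min()->6, [13, 29, 16, 50, 44]
extract_min()->13, [16, 29, 44, 50]

Final heap: [16, 29, 44, 50]


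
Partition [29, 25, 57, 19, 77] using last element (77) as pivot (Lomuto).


Pivot: 77
  29 <= 77: advance i (no swap)
  25 <= 77: advance i (no swap)
  57 <= 77: advance i (no swap)
  19 <= 77: advance i (no swap)
Place pivot at 4: [29, 25, 57, 19, 77]

Partitioned: [29, 25, 57, 19, 77]


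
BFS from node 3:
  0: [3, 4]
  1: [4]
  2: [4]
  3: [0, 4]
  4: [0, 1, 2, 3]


Visit 3, enqueue [0, 4]
Visit 0, enqueue []
Visit 4, enqueue [1, 2]
Visit 1, enqueue []
Visit 2, enqueue []

BFS order: [3, 0, 4, 1, 2]


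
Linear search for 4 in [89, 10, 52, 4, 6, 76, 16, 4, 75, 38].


i=0: 89!=4
i=1: 10!=4
i=2: 52!=4
i=3: 4==4 found!

Found at 3, 4 comps


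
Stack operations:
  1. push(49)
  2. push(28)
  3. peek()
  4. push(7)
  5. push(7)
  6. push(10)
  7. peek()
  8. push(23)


push(49) -> [49]
push(28) -> [49, 28]
peek()->28
push(7) -> [49, 28, 7]
push(7) -> [49, 28, 7, 7]
push(10) -> [49, 28, 7, 7, 10]
peek()->10
push(23) -> [49, 28, 7, 7, 10, 23]

Final stack: [49, 28, 7, 7, 10, 23]


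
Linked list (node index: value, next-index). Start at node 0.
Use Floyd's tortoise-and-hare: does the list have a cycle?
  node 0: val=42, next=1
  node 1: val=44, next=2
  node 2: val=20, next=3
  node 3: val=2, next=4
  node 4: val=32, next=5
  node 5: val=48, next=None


Floyd's tortoise (slow, +1) and hare (fast, +2):
  init: slow=0, fast=0
  step 1: slow=1, fast=2
  step 2: slow=2, fast=4
  step 3: fast 4->5->None, no cycle

Cycle: no


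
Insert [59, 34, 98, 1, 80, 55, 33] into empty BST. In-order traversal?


Insert 59: root
Insert 34: L from 59
Insert 98: R from 59
Insert 1: L from 59 -> L from 34
Insert 80: R from 59 -> L from 98
Insert 55: L from 59 -> R from 34
Insert 33: L from 59 -> L from 34 -> R from 1

In-order: [1, 33, 34, 55, 59, 80, 98]


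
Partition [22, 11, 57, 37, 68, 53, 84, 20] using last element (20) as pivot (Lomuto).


Pivot: 20
  11 <= 20: swap -> [11, 22, 57, 37, 68, 53, 84, 20]
Place pivot at 1: [11, 20, 57, 37, 68, 53, 84, 22]

Partitioned: [11, 20, 57, 37, 68, 53, 84, 22]


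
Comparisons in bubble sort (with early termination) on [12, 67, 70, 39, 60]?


Algorithm: bubble sort (with early termination)
Input: [12, 67, 70, 39, 60]
Sorted: [12, 39, 60, 67, 70]

9


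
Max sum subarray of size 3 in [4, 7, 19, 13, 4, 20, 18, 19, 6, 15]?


[0:3]: 30
[1:4]: 39
[2:5]: 36
[3:6]: 37
[4:7]: 42
[5:8]: 57
[6:9]: 43
[7:10]: 40

Max: 57 at [5:8]


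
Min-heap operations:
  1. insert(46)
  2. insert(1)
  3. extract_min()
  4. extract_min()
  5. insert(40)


insert(46) -> [46]
insert(1) -> [1, 46]
extract_min()->1, [46]
extract_min()->46, []
insert(40) -> [40]

Final heap: [40]


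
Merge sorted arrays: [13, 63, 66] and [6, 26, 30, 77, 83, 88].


Take 6 from B
Take 13 from A
Take 26 from B
Take 30 from B
Take 63 from A
Take 66 from A

Merged: [6, 13, 26, 30, 63, 66, 77, 83, 88]


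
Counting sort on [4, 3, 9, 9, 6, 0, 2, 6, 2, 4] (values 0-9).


Input: [4, 3, 9, 9, 6, 0, 2, 6, 2, 4]
Counts: [1, 0, 2, 1, 2, 0, 2, 0, 0, 2]

Sorted: [0, 2, 2, 3, 4, 4, 6, 6, 9, 9]


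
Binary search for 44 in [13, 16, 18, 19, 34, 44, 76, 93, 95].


Step 1: lo=0, hi=8, mid=4, val=34
Step 2: lo=5, hi=8, mid=6, val=76
Step 3: lo=5, hi=5, mid=5, val=44

Found at index 5


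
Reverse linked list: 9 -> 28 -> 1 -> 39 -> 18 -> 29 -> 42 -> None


Step 1: curr=9, set curr.next=prev(None) | reversed so far: 9
Step 2: curr=28, set curr.next=prev(9) | reversed so far: 28 -> 9
Step 3: curr=1, set curr.next=prev(28) | reversed so far: 1 -> 28 -> 9
Step 4: curr=39, set curr.next=prev(1) | reversed so far: 39 -> 1 -> 28 -> 9
Step 5: curr=18, set curr.next=prev(39) | reversed so far: 18 -> 39 -> 1 -> 28 -> 9
Step 6: curr=29, set curr.next=prev(18) | reversed so far: 29 -> 18 -> 39 -> 1 -> 28 -> 9
Step 7: curr=42, set curr.next=prev(29) | reversed so far: 42 -> 29 -> 18 -> 39 -> 1 -> 28 -> 9

42 -> 29 -> 18 -> 39 -> 1 -> 28 -> 9 -> None


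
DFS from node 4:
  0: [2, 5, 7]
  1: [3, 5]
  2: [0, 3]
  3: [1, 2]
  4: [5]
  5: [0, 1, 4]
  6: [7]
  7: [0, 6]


Visit 4, push [5]
Visit 5, push [1, 0]
Visit 0, push [7, 2]
Visit 2, push [3]
Visit 3, push [1]
Visit 1, push []
Visit 7, push [6]
Visit 6, push []

DFS order: [4, 5, 0, 2, 3, 1, 7, 6]


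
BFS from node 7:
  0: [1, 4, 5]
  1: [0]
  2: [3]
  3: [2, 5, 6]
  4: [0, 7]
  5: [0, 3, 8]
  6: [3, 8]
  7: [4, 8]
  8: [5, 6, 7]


Visit 7, enqueue [4, 8]
Visit 4, enqueue [0]
Visit 8, enqueue [5, 6]
Visit 0, enqueue [1]
Visit 5, enqueue [3]
Visit 6, enqueue []
Visit 1, enqueue []
Visit 3, enqueue [2]
Visit 2, enqueue []

BFS order: [7, 4, 8, 0, 5, 6, 1, 3, 2]


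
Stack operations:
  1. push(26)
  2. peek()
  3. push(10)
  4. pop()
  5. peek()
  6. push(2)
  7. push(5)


push(26) -> [26]
peek()->26
push(10) -> [26, 10]
pop()->10, [26]
peek()->26
push(2) -> [26, 2]
push(5) -> [26, 2, 5]

Final stack: [26, 2, 5]


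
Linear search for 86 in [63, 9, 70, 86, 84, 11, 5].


i=0: 63!=86
i=1: 9!=86
i=2: 70!=86
i=3: 86==86 found!

Found at 3, 4 comps


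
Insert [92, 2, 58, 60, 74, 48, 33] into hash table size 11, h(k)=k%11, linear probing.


Insert 92: h=4 -> slot 4
Insert 2: h=2 -> slot 2
Insert 58: h=3 -> slot 3
Insert 60: h=5 -> slot 5
Insert 74: h=8 -> slot 8
Insert 48: h=4, 2 probes -> slot 6
Insert 33: h=0 -> slot 0

Table: [33, None, 2, 58, 92, 60, 48, None, 74, None, None]


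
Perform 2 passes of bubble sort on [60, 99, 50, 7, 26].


Initial: [60, 99, 50, 7, 26]
Pass 1: [60, 50, 7, 26, 99] (3 swaps)
Pass 2: [50, 7, 26, 60, 99] (3 swaps)

After 2 passes: [50, 7, 26, 60, 99]


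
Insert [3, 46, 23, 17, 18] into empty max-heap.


Insert 3: [3]
Insert 46: [46, 3]
Insert 23: [46, 3, 23]
Insert 17: [46, 17, 23, 3]
Insert 18: [46, 18, 23, 3, 17]

Final heap: [46, 18, 23, 3, 17]


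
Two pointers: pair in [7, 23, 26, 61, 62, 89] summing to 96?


lo=0(7)+hi=5(89)=96

Yes: 7+89=96


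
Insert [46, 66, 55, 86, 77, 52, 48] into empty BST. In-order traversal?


Insert 46: root
Insert 66: R from 46
Insert 55: R from 46 -> L from 66
Insert 86: R from 46 -> R from 66
Insert 77: R from 46 -> R from 66 -> L from 86
Insert 52: R from 46 -> L from 66 -> L from 55
Insert 48: R from 46 -> L from 66 -> L from 55 -> L from 52

In-order: [46, 48, 52, 55, 66, 77, 86]


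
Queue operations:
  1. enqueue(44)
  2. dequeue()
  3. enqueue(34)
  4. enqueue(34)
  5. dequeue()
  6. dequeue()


enqueue(44) -> [44]
dequeue()->44, []
enqueue(34) -> [34]
enqueue(34) -> [34, 34]
dequeue()->34, [34]
dequeue()->34, []

Final queue: []


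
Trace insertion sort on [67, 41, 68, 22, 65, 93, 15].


Initial: [67, 41, 68, 22, 65, 93, 15]
Insert 41: [41, 67, 68, 22, 65, 93, 15]
Insert 68: [41, 67, 68, 22, 65, 93, 15]
Insert 22: [22, 41, 67, 68, 65, 93, 15]
Insert 65: [22, 41, 65, 67, 68, 93, 15]
Insert 93: [22, 41, 65, 67, 68, 93, 15]
Insert 15: [15, 22, 41, 65, 67, 68, 93]

Sorted: [15, 22, 41, 65, 67, 68, 93]


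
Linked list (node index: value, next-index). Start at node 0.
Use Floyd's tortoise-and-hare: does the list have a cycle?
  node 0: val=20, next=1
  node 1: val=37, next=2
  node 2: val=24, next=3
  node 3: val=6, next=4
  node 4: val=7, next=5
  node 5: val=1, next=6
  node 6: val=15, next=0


Floyd's tortoise (slow, +1) and hare (fast, +2):
  init: slow=0, fast=0
  step 1: slow=1, fast=2
  step 2: slow=2, fast=4
  step 3: slow=3, fast=6
  step 4: slow=4, fast=1
  step 5: slow=5, fast=3
  step 6: slow=6, fast=5
  step 7: slow=0, fast=0
  slow == fast at node 0: cycle detected

Cycle: yes


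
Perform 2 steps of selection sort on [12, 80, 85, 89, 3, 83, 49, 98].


Initial: [12, 80, 85, 89, 3, 83, 49, 98]
Step 1: min=3 at 4
  Swap: [3, 80, 85, 89, 12, 83, 49, 98]
Step 2: min=12 at 4
  Swap: [3, 12, 85, 89, 80, 83, 49, 98]

After 2 steps: [3, 12, 85, 89, 80, 83, 49, 98]


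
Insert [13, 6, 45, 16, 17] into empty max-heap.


Insert 13: [13]
Insert 6: [13, 6]
Insert 45: [45, 6, 13]
Insert 16: [45, 16, 13, 6]
Insert 17: [45, 17, 13, 6, 16]

Final heap: [45, 17, 13, 6, 16]


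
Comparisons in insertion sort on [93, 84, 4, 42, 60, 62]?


Algorithm: insertion sort
Input: [93, 84, 4, 42, 60, 62]
Sorted: [4, 42, 60, 62, 84, 93]

12


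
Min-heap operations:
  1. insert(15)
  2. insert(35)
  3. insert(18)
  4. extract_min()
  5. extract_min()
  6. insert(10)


insert(15) -> [15]
insert(35) -> [15, 35]
insert(18) -> [15, 35, 18]
extract_min()->15, [18, 35]
extract_min()->18, [35]
insert(10) -> [10, 35]

Final heap: [10, 35]


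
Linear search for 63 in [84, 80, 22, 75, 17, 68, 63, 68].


i=0: 84!=63
i=1: 80!=63
i=2: 22!=63
i=3: 75!=63
i=4: 17!=63
i=5: 68!=63
i=6: 63==63 found!

Found at 6, 7 comps


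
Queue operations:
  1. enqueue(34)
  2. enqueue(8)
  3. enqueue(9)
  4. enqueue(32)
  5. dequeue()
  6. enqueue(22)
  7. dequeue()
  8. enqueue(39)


enqueue(34) -> [34]
enqueue(8) -> [34, 8]
enqueue(9) -> [34, 8, 9]
enqueue(32) -> [34, 8, 9, 32]
dequeue()->34, [8, 9, 32]
enqueue(22) -> [8, 9, 32, 22]
dequeue()->8, [9, 32, 22]
enqueue(39) -> [9, 32, 22, 39]

Final queue: [9, 32, 22, 39]


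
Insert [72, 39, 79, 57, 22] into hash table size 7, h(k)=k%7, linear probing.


Insert 72: h=2 -> slot 2
Insert 39: h=4 -> slot 4
Insert 79: h=2, 1 probes -> slot 3
Insert 57: h=1 -> slot 1
Insert 22: h=1, 4 probes -> slot 5

Table: [None, 57, 72, 79, 39, 22, None]


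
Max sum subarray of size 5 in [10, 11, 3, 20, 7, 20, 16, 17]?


[0:5]: 51
[1:6]: 61
[2:7]: 66
[3:8]: 80

Max: 80 at [3:8]


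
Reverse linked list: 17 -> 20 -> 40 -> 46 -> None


Step 1: curr=17, set curr.next=prev(None) | reversed so far: 17
Step 2: curr=20, set curr.next=prev(17) | reversed so far: 20 -> 17
Step 3: curr=40, set curr.next=prev(20) | reversed so far: 40 -> 20 -> 17
Step 4: curr=46, set curr.next=prev(40) | reversed so far: 46 -> 40 -> 20 -> 17

46 -> 40 -> 20 -> 17 -> None


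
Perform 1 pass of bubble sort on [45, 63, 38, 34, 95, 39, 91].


Initial: [45, 63, 38, 34, 95, 39, 91]
Pass 1: [45, 38, 34, 63, 39, 91, 95] (4 swaps)

After 1 pass: [45, 38, 34, 63, 39, 91, 95]


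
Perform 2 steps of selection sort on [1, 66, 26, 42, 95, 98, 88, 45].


Initial: [1, 66, 26, 42, 95, 98, 88, 45]
Step 1: min=1 at 0
  Swap: [1, 66, 26, 42, 95, 98, 88, 45]
Step 2: min=26 at 2
  Swap: [1, 26, 66, 42, 95, 98, 88, 45]

After 2 steps: [1, 26, 66, 42, 95, 98, 88, 45]


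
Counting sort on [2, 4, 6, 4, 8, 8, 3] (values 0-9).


Input: [2, 4, 6, 4, 8, 8, 3]
Counts: [0, 0, 1, 1, 2, 0, 1, 0, 2, 0]

Sorted: [2, 3, 4, 4, 6, 8, 8]


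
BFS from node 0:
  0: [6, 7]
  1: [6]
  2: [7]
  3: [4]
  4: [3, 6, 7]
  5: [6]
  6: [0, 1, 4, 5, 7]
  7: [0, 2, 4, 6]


Visit 0, enqueue [6, 7]
Visit 6, enqueue [1, 4, 5]
Visit 7, enqueue [2]
Visit 1, enqueue []
Visit 4, enqueue [3]
Visit 5, enqueue []
Visit 2, enqueue []
Visit 3, enqueue []

BFS order: [0, 6, 7, 1, 4, 5, 2, 3]


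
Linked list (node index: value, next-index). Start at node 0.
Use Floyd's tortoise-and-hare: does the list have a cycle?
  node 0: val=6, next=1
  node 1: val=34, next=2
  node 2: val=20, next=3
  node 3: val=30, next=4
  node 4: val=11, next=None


Floyd's tortoise (slow, +1) and hare (fast, +2):
  init: slow=0, fast=0
  step 1: slow=1, fast=2
  step 2: slow=2, fast=4
  step 3: fast -> None, no cycle

Cycle: no


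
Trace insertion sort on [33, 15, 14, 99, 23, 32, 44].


Initial: [33, 15, 14, 99, 23, 32, 44]
Insert 15: [15, 33, 14, 99, 23, 32, 44]
Insert 14: [14, 15, 33, 99, 23, 32, 44]
Insert 99: [14, 15, 33, 99, 23, 32, 44]
Insert 23: [14, 15, 23, 33, 99, 32, 44]
Insert 32: [14, 15, 23, 32, 33, 99, 44]
Insert 44: [14, 15, 23, 32, 33, 44, 99]

Sorted: [14, 15, 23, 32, 33, 44, 99]


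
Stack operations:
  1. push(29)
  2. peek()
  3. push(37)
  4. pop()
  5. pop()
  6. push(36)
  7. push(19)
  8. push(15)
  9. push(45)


push(29) -> [29]
peek()->29
push(37) -> [29, 37]
pop()->37, [29]
pop()->29, []
push(36) -> [36]
push(19) -> [36, 19]
push(15) -> [36, 19, 15]
push(45) -> [36, 19, 15, 45]

Final stack: [36, 19, 15, 45]


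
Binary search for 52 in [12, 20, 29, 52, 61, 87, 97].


Step 1: lo=0, hi=6, mid=3, val=52

Found at index 3


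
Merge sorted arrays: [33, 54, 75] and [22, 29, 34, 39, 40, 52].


Take 22 from B
Take 29 from B
Take 33 from A
Take 34 from B
Take 39 from B
Take 40 from B
Take 52 from B

Merged: [22, 29, 33, 34, 39, 40, 52, 54, 75]


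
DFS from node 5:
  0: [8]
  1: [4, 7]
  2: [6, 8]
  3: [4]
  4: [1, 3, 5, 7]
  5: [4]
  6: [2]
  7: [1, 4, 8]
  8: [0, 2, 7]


Visit 5, push [4]
Visit 4, push [7, 3, 1]
Visit 1, push [7]
Visit 7, push [8]
Visit 8, push [2, 0]
Visit 0, push []
Visit 2, push [6]
Visit 6, push []
Visit 3, push []

DFS order: [5, 4, 1, 7, 8, 0, 2, 6, 3]


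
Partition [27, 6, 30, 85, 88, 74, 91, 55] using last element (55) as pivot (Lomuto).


Pivot: 55
  27 <= 55: advance i (no swap)
  6 <= 55: advance i (no swap)
  30 <= 55: advance i (no swap)
Place pivot at 3: [27, 6, 30, 55, 88, 74, 91, 85]

Partitioned: [27, 6, 30, 55, 88, 74, 91, 85]


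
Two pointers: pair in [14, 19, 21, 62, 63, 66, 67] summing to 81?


lo=0(14)+hi=6(67)=81

Yes: 14+67=81


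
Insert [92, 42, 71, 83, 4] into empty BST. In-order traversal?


Insert 92: root
Insert 42: L from 92
Insert 71: L from 92 -> R from 42
Insert 83: L from 92 -> R from 42 -> R from 71
Insert 4: L from 92 -> L from 42

In-order: [4, 42, 71, 83, 92]


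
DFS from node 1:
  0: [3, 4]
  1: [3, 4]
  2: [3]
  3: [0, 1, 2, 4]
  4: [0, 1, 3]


Visit 1, push [4, 3]
Visit 3, push [4, 2, 0]
Visit 0, push [4]
Visit 4, push []
Visit 2, push []

DFS order: [1, 3, 0, 4, 2]


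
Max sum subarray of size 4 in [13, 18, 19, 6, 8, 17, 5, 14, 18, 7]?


[0:4]: 56
[1:5]: 51
[2:6]: 50
[3:7]: 36
[4:8]: 44
[5:9]: 54
[6:10]: 44

Max: 56 at [0:4]


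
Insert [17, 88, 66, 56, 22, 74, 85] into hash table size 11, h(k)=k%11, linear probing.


Insert 17: h=6 -> slot 6
Insert 88: h=0 -> slot 0
Insert 66: h=0, 1 probes -> slot 1
Insert 56: h=1, 1 probes -> slot 2
Insert 22: h=0, 3 probes -> slot 3
Insert 74: h=8 -> slot 8
Insert 85: h=8, 1 probes -> slot 9

Table: [88, 66, 56, 22, None, None, 17, None, 74, 85, None]


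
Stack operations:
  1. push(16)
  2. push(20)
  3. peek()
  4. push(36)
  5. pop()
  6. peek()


push(16) -> [16]
push(20) -> [16, 20]
peek()->20
push(36) -> [16, 20, 36]
pop()->36, [16, 20]
peek()->20

Final stack: [16, 20]


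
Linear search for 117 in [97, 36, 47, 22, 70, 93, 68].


i=0: 97!=117
i=1: 36!=117
i=2: 47!=117
i=3: 22!=117
i=4: 70!=117
i=5: 93!=117
i=6: 68!=117

Not found, 7 comps


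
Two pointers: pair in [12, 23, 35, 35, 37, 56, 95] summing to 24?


lo=0(12)+hi=6(95)=107
lo=0(12)+hi=5(56)=68
lo=0(12)+hi=4(37)=49
lo=0(12)+hi=3(35)=47
lo=0(12)+hi=2(35)=47
lo=0(12)+hi=1(23)=35

No pair found


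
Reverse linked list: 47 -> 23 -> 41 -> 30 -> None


Step 1: curr=47, set curr.next=prev(None) | reversed so far: 47
Step 2: curr=23, set curr.next=prev(47) | reversed so far: 23 -> 47
Step 3: curr=41, set curr.next=prev(23) | reversed so far: 41 -> 23 -> 47
Step 4: curr=30, set curr.next=prev(41) | reversed so far: 30 -> 41 -> 23 -> 47

30 -> 41 -> 23 -> 47 -> None


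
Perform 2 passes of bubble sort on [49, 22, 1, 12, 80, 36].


Initial: [49, 22, 1, 12, 80, 36]
Pass 1: [22, 1, 12, 49, 36, 80] (4 swaps)
Pass 2: [1, 12, 22, 36, 49, 80] (3 swaps)

After 2 passes: [1, 12, 22, 36, 49, 80]


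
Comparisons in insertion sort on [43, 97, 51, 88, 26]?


Algorithm: insertion sort
Input: [43, 97, 51, 88, 26]
Sorted: [26, 43, 51, 88, 97]

9


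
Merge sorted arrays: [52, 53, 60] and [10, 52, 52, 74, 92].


Take 10 from B
Take 52 from A
Take 52 from B
Take 52 from B
Take 53 from A
Take 60 from A

Merged: [10, 52, 52, 52, 53, 60, 74, 92]


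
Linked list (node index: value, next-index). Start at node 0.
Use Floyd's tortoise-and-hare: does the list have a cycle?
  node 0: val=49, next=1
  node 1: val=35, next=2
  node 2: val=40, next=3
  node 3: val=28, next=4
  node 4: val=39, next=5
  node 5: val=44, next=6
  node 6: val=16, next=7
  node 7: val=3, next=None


Floyd's tortoise (slow, +1) and hare (fast, +2):
  init: slow=0, fast=0
  step 1: slow=1, fast=2
  step 2: slow=2, fast=4
  step 3: slow=3, fast=6
  step 4: fast 6->7->None, no cycle

Cycle: no


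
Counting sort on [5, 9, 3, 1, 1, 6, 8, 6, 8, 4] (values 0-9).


Input: [5, 9, 3, 1, 1, 6, 8, 6, 8, 4]
Counts: [0, 2, 0, 1, 1, 1, 2, 0, 2, 1]

Sorted: [1, 1, 3, 4, 5, 6, 6, 8, 8, 9]


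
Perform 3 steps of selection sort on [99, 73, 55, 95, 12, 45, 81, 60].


Initial: [99, 73, 55, 95, 12, 45, 81, 60]
Step 1: min=12 at 4
  Swap: [12, 73, 55, 95, 99, 45, 81, 60]
Step 2: min=45 at 5
  Swap: [12, 45, 55, 95, 99, 73, 81, 60]
Step 3: min=55 at 2
  Swap: [12, 45, 55, 95, 99, 73, 81, 60]

After 3 steps: [12, 45, 55, 95, 99, 73, 81, 60]


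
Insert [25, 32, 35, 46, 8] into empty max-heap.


Insert 25: [25]
Insert 32: [32, 25]
Insert 35: [35, 25, 32]
Insert 46: [46, 35, 32, 25]
Insert 8: [46, 35, 32, 25, 8]

Final heap: [46, 35, 32, 25, 8]


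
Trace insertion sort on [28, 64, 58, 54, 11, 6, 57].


Initial: [28, 64, 58, 54, 11, 6, 57]
Insert 64: [28, 64, 58, 54, 11, 6, 57]
Insert 58: [28, 58, 64, 54, 11, 6, 57]
Insert 54: [28, 54, 58, 64, 11, 6, 57]
Insert 11: [11, 28, 54, 58, 64, 6, 57]
Insert 6: [6, 11, 28, 54, 58, 64, 57]
Insert 57: [6, 11, 28, 54, 57, 58, 64]

Sorted: [6, 11, 28, 54, 57, 58, 64]


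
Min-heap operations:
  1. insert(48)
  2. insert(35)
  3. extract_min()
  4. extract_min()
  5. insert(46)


insert(48) -> [48]
insert(35) -> [35, 48]
extract_min()->35, [48]
extract_min()->48, []
insert(46) -> [46]

Final heap: [46]


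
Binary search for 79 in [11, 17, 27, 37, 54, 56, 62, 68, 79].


Step 1: lo=0, hi=8, mid=4, val=54
Step 2: lo=5, hi=8, mid=6, val=62
Step 3: lo=7, hi=8, mid=7, val=68
Step 4: lo=8, hi=8, mid=8, val=79

Found at index 8


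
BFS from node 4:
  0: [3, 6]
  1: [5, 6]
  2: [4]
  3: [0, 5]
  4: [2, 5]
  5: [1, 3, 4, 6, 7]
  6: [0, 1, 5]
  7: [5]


Visit 4, enqueue [2, 5]
Visit 2, enqueue []
Visit 5, enqueue [1, 3, 6, 7]
Visit 1, enqueue []
Visit 3, enqueue [0]
Visit 6, enqueue []
Visit 7, enqueue []
Visit 0, enqueue []

BFS order: [4, 2, 5, 1, 3, 6, 7, 0]


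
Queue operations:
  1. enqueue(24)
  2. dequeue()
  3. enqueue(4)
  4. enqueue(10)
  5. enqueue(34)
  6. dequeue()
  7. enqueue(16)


enqueue(24) -> [24]
dequeue()->24, []
enqueue(4) -> [4]
enqueue(10) -> [4, 10]
enqueue(34) -> [4, 10, 34]
dequeue()->4, [10, 34]
enqueue(16) -> [10, 34, 16]

Final queue: [10, 34, 16]


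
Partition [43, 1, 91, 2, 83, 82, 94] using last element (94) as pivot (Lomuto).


Pivot: 94
  43 <= 94: advance i (no swap)
  1 <= 94: advance i (no swap)
  91 <= 94: advance i (no swap)
  2 <= 94: advance i (no swap)
  83 <= 94: advance i (no swap)
  82 <= 94: advance i (no swap)
Place pivot at 6: [43, 1, 91, 2, 83, 82, 94]

Partitioned: [43, 1, 91, 2, 83, 82, 94]


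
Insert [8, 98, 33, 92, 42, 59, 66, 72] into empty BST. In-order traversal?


Insert 8: root
Insert 98: R from 8
Insert 33: R from 8 -> L from 98
Insert 92: R from 8 -> L from 98 -> R from 33
Insert 42: R from 8 -> L from 98 -> R from 33 -> L from 92
Insert 59: R from 8 -> L from 98 -> R from 33 -> L from 92 -> R from 42
Insert 66: R from 8 -> L from 98 -> R from 33 -> L from 92 -> R from 42 -> R from 59
Insert 72: R from 8 -> L from 98 -> R from 33 -> L from 92 -> R from 42 -> R from 59 -> R from 66

In-order: [8, 33, 42, 59, 66, 72, 92, 98]


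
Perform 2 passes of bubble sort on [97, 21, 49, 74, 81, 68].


Initial: [97, 21, 49, 74, 81, 68]
Pass 1: [21, 49, 74, 81, 68, 97] (5 swaps)
Pass 2: [21, 49, 74, 68, 81, 97] (1 swaps)

After 2 passes: [21, 49, 74, 68, 81, 97]


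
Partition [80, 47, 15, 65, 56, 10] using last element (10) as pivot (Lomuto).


Pivot: 10
Place pivot at 0: [10, 47, 15, 65, 56, 80]

Partitioned: [10, 47, 15, 65, 56, 80]


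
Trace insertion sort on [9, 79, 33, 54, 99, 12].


Initial: [9, 79, 33, 54, 99, 12]
Insert 79: [9, 79, 33, 54, 99, 12]
Insert 33: [9, 33, 79, 54, 99, 12]
Insert 54: [9, 33, 54, 79, 99, 12]
Insert 99: [9, 33, 54, 79, 99, 12]
Insert 12: [9, 12, 33, 54, 79, 99]

Sorted: [9, 12, 33, 54, 79, 99]


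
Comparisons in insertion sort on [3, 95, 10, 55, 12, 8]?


Algorithm: insertion sort
Input: [3, 95, 10, 55, 12, 8]
Sorted: [3, 8, 10, 12, 55, 95]

13


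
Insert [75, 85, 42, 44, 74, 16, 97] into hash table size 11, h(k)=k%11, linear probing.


Insert 75: h=9 -> slot 9
Insert 85: h=8 -> slot 8
Insert 42: h=9, 1 probes -> slot 10
Insert 44: h=0 -> slot 0
Insert 74: h=8, 4 probes -> slot 1
Insert 16: h=5 -> slot 5
Insert 97: h=9, 4 probes -> slot 2

Table: [44, 74, 97, None, None, 16, None, None, 85, 75, 42]


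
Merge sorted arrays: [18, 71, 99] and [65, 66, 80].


Take 18 from A
Take 65 from B
Take 66 from B
Take 71 from A
Take 80 from B

Merged: [18, 65, 66, 71, 80, 99]


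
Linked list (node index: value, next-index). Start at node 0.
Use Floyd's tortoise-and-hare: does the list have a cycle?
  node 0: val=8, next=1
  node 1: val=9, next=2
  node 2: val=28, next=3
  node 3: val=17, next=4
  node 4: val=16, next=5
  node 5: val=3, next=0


Floyd's tortoise (slow, +1) and hare (fast, +2):
  init: slow=0, fast=0
  step 1: slow=1, fast=2
  step 2: slow=2, fast=4
  step 3: slow=3, fast=0
  step 4: slow=4, fast=2
  step 5: slow=5, fast=4
  step 6: slow=0, fast=0
  slow == fast at node 0: cycle detected

Cycle: yes


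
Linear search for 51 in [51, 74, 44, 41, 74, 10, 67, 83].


i=0: 51==51 found!

Found at 0, 1 comps


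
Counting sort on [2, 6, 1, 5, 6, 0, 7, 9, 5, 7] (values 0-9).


Input: [2, 6, 1, 5, 6, 0, 7, 9, 5, 7]
Counts: [1, 1, 1, 0, 0, 2, 2, 2, 0, 1]

Sorted: [0, 1, 2, 5, 5, 6, 6, 7, 7, 9]


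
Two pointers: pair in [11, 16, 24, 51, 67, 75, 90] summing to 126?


lo=0(11)+hi=6(90)=101
lo=1(16)+hi=6(90)=106
lo=2(24)+hi=6(90)=114
lo=3(51)+hi=6(90)=141
lo=3(51)+hi=5(75)=126

Yes: 51+75=126


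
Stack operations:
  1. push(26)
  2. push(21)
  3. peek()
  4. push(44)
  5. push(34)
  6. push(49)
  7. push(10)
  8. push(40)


push(26) -> [26]
push(21) -> [26, 21]
peek()->21
push(44) -> [26, 21, 44]
push(34) -> [26, 21, 44, 34]
push(49) -> [26, 21, 44, 34, 49]
push(10) -> [26, 21, 44, 34, 49, 10]
push(40) -> [26, 21, 44, 34, 49, 10, 40]

Final stack: [26, 21, 44, 34, 49, 10, 40]


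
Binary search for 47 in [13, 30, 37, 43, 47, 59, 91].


Step 1: lo=0, hi=6, mid=3, val=43
Step 2: lo=4, hi=6, mid=5, val=59
Step 3: lo=4, hi=4, mid=4, val=47

Found at index 4


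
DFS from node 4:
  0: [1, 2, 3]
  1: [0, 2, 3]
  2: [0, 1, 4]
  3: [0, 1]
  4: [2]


Visit 4, push [2]
Visit 2, push [1, 0]
Visit 0, push [3, 1]
Visit 1, push [3]
Visit 3, push []

DFS order: [4, 2, 0, 1, 3]


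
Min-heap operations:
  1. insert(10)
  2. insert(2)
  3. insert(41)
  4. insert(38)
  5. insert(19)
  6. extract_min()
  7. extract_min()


insert(10) -> [10]
insert(2) -> [2, 10]
insert(41) -> [2, 10, 41]
insert(38) -> [2, 10, 41, 38]
insert(19) -> [2, 10, 41, 38, 19]
extract_min()->2, [10, 19, 41, 38]
extract_min()->10, [19, 38, 41]

Final heap: [19, 38, 41]


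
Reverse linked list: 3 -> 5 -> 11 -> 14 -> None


Step 1: curr=3, set curr.next=prev(None) | reversed so far: 3
Step 2: curr=5, set curr.next=prev(3) | reversed so far: 5 -> 3
Step 3: curr=11, set curr.next=prev(5) | reversed so far: 11 -> 5 -> 3
Step 4: curr=14, set curr.next=prev(11) | reversed so far: 14 -> 11 -> 5 -> 3

14 -> 11 -> 5 -> 3 -> None
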